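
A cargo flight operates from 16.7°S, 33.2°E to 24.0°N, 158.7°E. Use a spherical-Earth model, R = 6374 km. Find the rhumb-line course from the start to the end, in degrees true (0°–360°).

Meridional parts: M(φ₁)=-0.2957, M(φ₂)=+0.4317 → ΔM = +0.7274;  Δλ = +2.1904 rad
tan C = Δλ / ΔM = +3.0113 → C = 71.63°

71.6°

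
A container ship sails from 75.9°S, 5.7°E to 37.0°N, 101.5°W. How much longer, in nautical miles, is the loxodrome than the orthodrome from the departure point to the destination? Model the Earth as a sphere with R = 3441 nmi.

367 nmi

Great circle: cos σ = sin φ₁ sin φ₂ + cos φ₁ cos φ₂ cos Δλ,  σ = 2.2669 rad → d_gc = 7800.3 nmi
Rhumb line: Δψ = +2.7861, q = Δφ/Δψ = 0.7072, d_rh = R√(Δφ²+q²Δλ²) = 8167.4 nmi
Excess = 8167.4 − 7800.3 = 367.1 ≈ 367 nmi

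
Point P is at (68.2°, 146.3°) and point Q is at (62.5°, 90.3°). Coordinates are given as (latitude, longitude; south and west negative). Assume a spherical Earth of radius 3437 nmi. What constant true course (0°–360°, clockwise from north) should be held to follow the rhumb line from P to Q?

Δψ = ln[tan(π/4+φ₂/2)/tan(π/4+φ₁/2)] = -0.2396
Δλ = -0.9774 rad (taken the short way round)
course = atan2(Δλ, Δψ) = 256.23°

256.2°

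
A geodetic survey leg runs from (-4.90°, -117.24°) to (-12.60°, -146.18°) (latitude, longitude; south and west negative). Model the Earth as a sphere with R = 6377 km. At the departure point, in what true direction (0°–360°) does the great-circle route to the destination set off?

253.0°

θ = atan2( sin Δλ·cos φ₂ ,  cos φ₁ sin φ₂ − sin φ₁ cos φ₂ cos Δλ )
  = atan2(-0.4722, -0.1444) = 253.00°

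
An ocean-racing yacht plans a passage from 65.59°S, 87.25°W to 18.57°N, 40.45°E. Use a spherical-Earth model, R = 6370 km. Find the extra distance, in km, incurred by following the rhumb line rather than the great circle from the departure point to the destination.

1037 km

Great circle: cos σ = sin φ₁ sin φ₂ + cos φ₁ cos φ₂ cos Δλ,  σ = 2.1289 rad → d_gc = 13561.0 km
Rhumb line: Δψ = +1.8610, q = Δφ/Δψ = 0.7893, d_rh = R√(Δφ²+q²Δλ²) = 14598.4 km
Excess = 14598.4 − 13561.0 = 1037.4 ≈ 1037 km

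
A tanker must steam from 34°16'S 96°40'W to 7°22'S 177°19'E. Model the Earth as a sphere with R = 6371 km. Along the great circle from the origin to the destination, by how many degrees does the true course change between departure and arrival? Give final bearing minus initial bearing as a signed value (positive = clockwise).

+37.6°

Initial bearing θ₁ = atan2(sin Δλ cos φ₂, cos φ₁ sin φ₂ − sin φ₁ cos φ₂ cos Δλ) = 266.12°
Final bearing θ₂ = (initial bearing from the destination back to the start) + 180° = 303.76°
Δθ = θ₂ − θ₁ = +37.6°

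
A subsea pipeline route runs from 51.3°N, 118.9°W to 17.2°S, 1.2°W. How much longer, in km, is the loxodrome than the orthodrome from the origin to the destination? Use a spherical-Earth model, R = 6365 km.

Great circle: cos σ = sin φ₁ sin φ₂ + cos φ₁ cos φ₂ cos Δλ,  σ = 2.1041 rad → d_gc = 13392.9 km
Rhumb line: Δψ = -1.3513, q = Δφ/Δψ = 0.8848, d_rh = R√(Δφ²+q²Δλ²) = 13846.9 km
Excess = 13846.9 − 13392.9 = 454.0 ≈ 454 km

454 km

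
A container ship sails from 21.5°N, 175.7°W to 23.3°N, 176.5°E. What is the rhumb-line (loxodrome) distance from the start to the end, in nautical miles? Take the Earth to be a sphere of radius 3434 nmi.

445 nmi

Δψ = ln[tan(π/4+φ₂/2)/tan(π/4+φ₁/2)] = +0.0340;  Δφ = +0.0314 rad,  Δλ = -0.1361 rad
q = Δφ/Δψ = 0.9245
d = R·√(Δφ² + q²Δλ²) = 3434·0.12972 = 445 nmi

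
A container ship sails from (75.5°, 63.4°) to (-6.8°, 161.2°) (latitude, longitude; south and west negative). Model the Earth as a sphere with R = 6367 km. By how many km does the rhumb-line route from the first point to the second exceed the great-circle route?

Great circle: cos σ = sin φ₁ sin φ₂ + cos φ₁ cos φ₂ cos Δλ,  σ = 1.7197 rad → d_gc = 10949.5 km
Rhumb line: Δψ = -2.1808, q = Δφ/Δψ = 0.6587, d_rh = R√(Δφ²+q²Δλ²) = 11613.9 km
Excess = 11613.9 − 10949.5 = 664.4 ≈ 664 km

664 km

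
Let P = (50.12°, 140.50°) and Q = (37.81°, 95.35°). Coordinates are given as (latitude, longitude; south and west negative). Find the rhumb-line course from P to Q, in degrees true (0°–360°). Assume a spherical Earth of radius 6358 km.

249.1°

Meridional parts: M(φ₁)=+1.0139, M(φ₂)=+0.7138 → ΔM = -0.3002;  Δλ = -0.7880 rad
tan C = Δλ / ΔM = +2.6253 → C = 249.15°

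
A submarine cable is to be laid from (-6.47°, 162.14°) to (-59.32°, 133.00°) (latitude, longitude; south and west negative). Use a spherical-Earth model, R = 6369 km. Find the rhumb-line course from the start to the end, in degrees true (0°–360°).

Δψ = ln[tan(π/4+φ₂/2)/tan(π/4+φ₁/2)] = -1.1803
Δλ = -0.5086 rad (taken the short way round)
course = atan2(Δλ, Δψ) = 203.31°

203.3°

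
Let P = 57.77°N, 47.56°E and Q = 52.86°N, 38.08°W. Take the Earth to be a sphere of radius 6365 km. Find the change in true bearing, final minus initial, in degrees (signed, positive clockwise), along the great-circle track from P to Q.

-74.7°

Initial bearing θ₁ = atan2(sin Δλ cos φ₂, cos φ₁ sin φ₂ − sin φ₁ cos φ₂ cos Δλ) = 302.69°
Final bearing θ₂ = (initial bearing from the destination back to the start) + 180° = 228.02°
Δθ = θ₂ − θ₁ = -74.7°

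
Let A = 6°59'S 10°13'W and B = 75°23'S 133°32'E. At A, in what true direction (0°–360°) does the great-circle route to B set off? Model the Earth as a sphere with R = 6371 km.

171.4°

N = sin Δλ·cos φ₂ = +0.1492;  D = cos φ₁ sin φ₂ − sin φ₁ cos φ₂ cos Δλ = -0.9852
initial course = atan2(N, D) = 171.39°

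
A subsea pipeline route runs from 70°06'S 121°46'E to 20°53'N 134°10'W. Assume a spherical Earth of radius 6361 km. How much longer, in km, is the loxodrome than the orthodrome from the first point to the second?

623 km

Great circle: cos σ = sin φ₁ sin φ₂ + cos φ₁ cos φ₂ cos Δλ,  σ = 1.9960 rad → d_gc = 12696.3 km
Rhumb line: Δψ = +2.1134, q = Δφ/Δψ = 0.7514, d_rh = R√(Δφ²+q²Δλ²) = 13318.9 km
Excess = 13318.9 − 12696.3 = 622.6 ≈ 623 km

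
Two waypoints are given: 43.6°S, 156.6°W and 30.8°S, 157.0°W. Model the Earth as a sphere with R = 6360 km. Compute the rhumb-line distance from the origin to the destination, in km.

1421 km

Rhumb course C = atan2(Δλ, Δψ) with Δψ = ln[tan(π/4+φ₂/2)/tan(π/4+φ₁/2)] = +0.2817, Δλ = -0.0070 → C = 358.58°
d = R·|Δφ| / |cos C| = 6360·0.22340 / 0.99969 = 1421 km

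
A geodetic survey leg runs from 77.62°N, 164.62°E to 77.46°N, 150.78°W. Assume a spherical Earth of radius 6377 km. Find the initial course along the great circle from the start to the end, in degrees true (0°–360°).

69.1°

θ = atan2( sin Δλ·cos φ₂ ,  cos φ₁ sin φ₂ − sin φ₁ cos φ₂ cos Δλ )
  = atan2(+0.1525, +0.0583) = 69.08°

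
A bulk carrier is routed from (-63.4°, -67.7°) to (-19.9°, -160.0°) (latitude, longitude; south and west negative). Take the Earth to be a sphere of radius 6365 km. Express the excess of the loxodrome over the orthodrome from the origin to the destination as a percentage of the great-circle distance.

6.1%

Great circle: σ = 1.2792 rad → d_gc = Rσ = 8142.3 km
Rhumb: Δφ = +0.7592, Δλ = -1.6109, Δψ = +1.0878, q = Δφ/Δψ = 0.6980 → d_rh = R√(Δφ²+q²Δλ²) = 8635.5 km
Excess = (8635.5 − 8142.3) / 8142.3 = 493.2 / 8142.3 = 6.06% ≈ 6.1%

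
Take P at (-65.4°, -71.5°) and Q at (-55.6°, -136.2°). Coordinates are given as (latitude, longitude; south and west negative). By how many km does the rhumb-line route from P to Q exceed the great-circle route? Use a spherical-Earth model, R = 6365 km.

Great circle: cos σ = sin φ₁ sin φ₂ + cos φ₁ cos φ₂ cos Δλ,  σ = 0.5534 rad → d_gc = 3522.5 km
Rhumb line: Δψ = +0.3505, q = Δφ/Δψ = 0.4880, d_rh = R√(Δφ²+q²Δλ²) = 3672.9 km
Excess = 3672.9 − 3522.5 = 150.4 ≈ 150 km

150 km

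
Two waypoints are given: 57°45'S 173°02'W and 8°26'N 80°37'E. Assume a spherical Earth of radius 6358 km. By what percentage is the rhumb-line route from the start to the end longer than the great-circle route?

Great circle: σ = 1.8469 rad → d_gc = Rσ = 11742.7 km
Rhumb: Δφ = +1.1551, Δλ = -1.8562, Δψ = +1.3887, q = Δφ/Δψ = 0.8318 → d_rh = R√(Δφ²+q²Δλ²) = 12259.8 km
Excess = (12259.8 − 11742.7) / 11742.7 = 517.1 / 11742.7 = 4.40% ≈ 4.4%

4.4%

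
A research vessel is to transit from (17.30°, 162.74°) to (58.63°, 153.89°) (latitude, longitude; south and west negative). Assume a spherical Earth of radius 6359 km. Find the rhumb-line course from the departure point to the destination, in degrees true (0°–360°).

Δψ = ln[tan(π/4+φ₂/2)/tan(π/4+φ₁/2)] = +0.9635
Δλ = -0.1545 rad (taken the short way round)
course = atan2(Δλ, Δψ) = 350.89°

350.9°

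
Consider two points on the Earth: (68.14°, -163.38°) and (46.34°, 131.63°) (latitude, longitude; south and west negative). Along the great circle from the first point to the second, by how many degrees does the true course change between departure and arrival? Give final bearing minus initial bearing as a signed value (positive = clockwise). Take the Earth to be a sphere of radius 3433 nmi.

-57.2°

At departure: θ₁ = atan2(sin Δλ cos φ₂, cos φ₁ sin φ₂ − sin φ₁ cos φ₂ cos Δλ) = 269.86°
At arrival: θ₂ = atan2(sin Δλ cos φ₁, −cos φ₂ sin φ₁ + sin φ₂ cos φ₁ cos Δλ) = 212.64°
Δθ = θ₂ − θ₁ = -57.2°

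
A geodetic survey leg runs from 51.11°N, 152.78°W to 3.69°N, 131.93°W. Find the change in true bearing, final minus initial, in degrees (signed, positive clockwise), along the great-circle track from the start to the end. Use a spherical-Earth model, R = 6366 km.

At departure: θ₁ = atan2(sin Δλ cos φ₂, cos φ₁ sin φ₂ − sin φ₁ cos φ₂ cos Δλ) = 152.61°
At arrival: θ₂ = atan2(sin Δλ cos φ₁, −cos φ₂ sin φ₁ + sin φ₂ cos φ₁ cos Δλ) = 163.18°
Δθ = θ₂ − θ₁ = +10.6°

+10.6°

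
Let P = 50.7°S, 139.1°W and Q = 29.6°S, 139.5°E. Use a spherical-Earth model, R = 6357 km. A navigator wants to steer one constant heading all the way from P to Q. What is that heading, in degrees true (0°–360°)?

Meridional parts: M(φ₁)=-1.0298, M(φ₂)=-0.5413 → ΔM = +0.4886;  Δλ = -1.4207 rad
tan C = Δλ / ΔM = -2.9079 → C = 288.98°

289.0°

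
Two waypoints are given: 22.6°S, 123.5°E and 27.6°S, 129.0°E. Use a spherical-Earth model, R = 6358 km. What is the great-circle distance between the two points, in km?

783 km

cos σ = sin φ₁ sin φ₂ + cos φ₁ cos φ₂ cos Δλ
      = sin(-22.60°)sin(-27.60°) + cos(-22.60°)cos(-27.60°)cos(5.50°) = 0.9924
σ = 7.055° → d = Rσ = 6358·0.12314 = 783 km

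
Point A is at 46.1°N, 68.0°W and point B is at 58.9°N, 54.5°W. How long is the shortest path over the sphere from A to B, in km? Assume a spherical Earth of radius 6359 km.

1681 km

Haversine: a = sin²(Δφ/2)+cos φ₁ cos φ₂ sin²(Δλ/2) = 0.01737;  σ = 2·atan2(√a,√(1−a))
σ = 15.148° → d = Rσ = 6359·0.26439 = 1681 km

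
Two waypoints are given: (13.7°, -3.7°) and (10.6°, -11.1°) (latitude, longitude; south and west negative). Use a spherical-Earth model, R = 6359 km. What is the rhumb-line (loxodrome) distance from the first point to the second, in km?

873 km

Δψ = ln[tan(π/4+φ₂/2)/tan(π/4+φ₁/2)] = -0.0554;  Δφ = -0.0541 rad,  Δλ = -0.1292 rad
q = Δφ/Δψ = 0.9775
d = R·√(Δφ² + q²Δλ²) = 6359·0.13735 = 873 km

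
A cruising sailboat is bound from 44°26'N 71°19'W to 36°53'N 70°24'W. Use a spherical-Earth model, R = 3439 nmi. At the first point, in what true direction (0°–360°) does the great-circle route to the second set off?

174.4°

θ = atan2( sin Δλ·cos φ₂ ,  cos φ₁ sin φ₂ − sin φ₁ cos φ₂ cos Δλ )
  = atan2(+0.0128, -0.1313) = 174.43°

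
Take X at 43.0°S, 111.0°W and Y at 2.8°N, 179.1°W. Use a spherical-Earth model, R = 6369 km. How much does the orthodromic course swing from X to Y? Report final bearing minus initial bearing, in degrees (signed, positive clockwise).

+28.3°

Initial bearing θ₁ = atan2(sin Δλ cos φ₂, cos φ₁ sin φ₂ − sin φ₁ cos φ₂ cos Δλ) = 287.37°
Final bearing θ₂ = (initial bearing from the destination back to the start) + 180° = 315.66°
Δθ = θ₂ − θ₁ = +28.3°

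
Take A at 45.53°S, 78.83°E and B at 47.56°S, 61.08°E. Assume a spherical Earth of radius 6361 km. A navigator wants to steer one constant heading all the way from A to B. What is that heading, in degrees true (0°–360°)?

Meridional parts: M(φ₁)=-0.8945, M(φ₂)=-0.9460 → ΔM = -0.0515;  Δλ = -0.3098 rad
tan C = Δλ / ΔM = +6.0129 → C = 260.56°

260.6°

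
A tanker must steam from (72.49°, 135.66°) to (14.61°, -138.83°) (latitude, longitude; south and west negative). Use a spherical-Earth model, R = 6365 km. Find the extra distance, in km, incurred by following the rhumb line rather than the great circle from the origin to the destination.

458 km

Great circle: cos σ = sin φ₁ sin φ₂ + cos φ₁ cos φ₂ cos Δλ,  σ = 1.3043 rad → d_gc = 8301.9 km
Rhumb line: Δψ = -1.6130, q = Δφ/Δψ = 0.6263, d_rh = R√(Δφ²+q²Δλ²) = 8760.1 km
Excess = 8760.1 − 8301.9 = 458.2 ≈ 458 km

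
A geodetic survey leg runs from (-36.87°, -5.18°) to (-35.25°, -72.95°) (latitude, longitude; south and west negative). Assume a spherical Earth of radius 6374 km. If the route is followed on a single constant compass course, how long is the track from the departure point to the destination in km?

Δψ = ln[tan(π/4+φ₂/2)/tan(π/4+φ₁/2)] = +0.0350;  Δφ = +0.0283 rad,  Δλ = -1.1828 rad
q = Δφ/Δψ = 0.8083
d = R·√(Δφ² + q²Δλ²) = 6374·0.95654 = 6097 km

6097 km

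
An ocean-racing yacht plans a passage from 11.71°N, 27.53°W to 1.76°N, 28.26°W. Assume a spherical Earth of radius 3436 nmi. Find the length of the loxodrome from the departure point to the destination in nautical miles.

598 nmi

Δψ = ln[tan(π/4+φ₂/2)/tan(π/4+φ₁/2)] = -0.1751;  Δφ = -0.1737 rad,  Δλ = -0.0127 rad
q = Δφ/Δψ = 0.9918
d = R·√(Δφ² + q²Δλ²) = 3436·0.17412 = 598 nmi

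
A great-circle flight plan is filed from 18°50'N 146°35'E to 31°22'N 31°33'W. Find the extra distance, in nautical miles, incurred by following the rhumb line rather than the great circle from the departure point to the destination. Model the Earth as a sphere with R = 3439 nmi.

1895 nmi

Great circle: cos σ = sin φ₁ sin φ₂ + cos φ₁ cos φ₂ cos Δλ,  σ = 2.2649 rad → d_gc = 7788.9 nmi
Rhumb line: Δψ = +0.2423, q = Δφ/Δψ = 0.9030, d_rh = R√(Δφ²+q²Δλ²) = 9683.7 nmi
Excess = 9683.7 − 7788.9 = 1894.8 ≈ 1895 nmi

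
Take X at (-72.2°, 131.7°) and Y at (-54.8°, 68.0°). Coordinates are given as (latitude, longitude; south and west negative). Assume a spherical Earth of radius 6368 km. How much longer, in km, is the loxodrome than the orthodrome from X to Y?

Great circle: cos σ = sin φ₁ sin φ₂ + cos φ₁ cos φ₂ cos Δλ,  σ = 0.5431 rad → d_gc = 3458.6 km
Rhumb line: Δψ = +0.7059, q = Δφ/Δψ = 0.4302, d_rh = R√(Δφ²+q²Δλ²) = 3607.8 km
Excess = 3607.8 − 3458.6 = 149.2 ≈ 149 km

149 km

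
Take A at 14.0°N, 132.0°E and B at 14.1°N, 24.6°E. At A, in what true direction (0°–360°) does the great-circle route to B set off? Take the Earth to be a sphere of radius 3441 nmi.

288.3°

θ = atan2( sin Δλ·cos φ₂ ,  cos φ₁ sin φ₂ − sin φ₁ cos φ₂ cos Δλ )
  = atan2(-0.9255, +0.3065) = 288.33°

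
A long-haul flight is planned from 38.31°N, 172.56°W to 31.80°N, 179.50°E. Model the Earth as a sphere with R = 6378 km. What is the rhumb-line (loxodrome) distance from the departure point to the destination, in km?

1023 km

Rhumb course C = atan2(Δλ, Δψ) with Δψ = ln[tan(π/4+φ₂/2)/tan(π/4+φ₁/2)] = -0.1389, Δλ = -0.1386 → C = 224.92°
d = R·|Δφ| / |cos C| = 6378·0.11362 / 0.70804 = 1023 km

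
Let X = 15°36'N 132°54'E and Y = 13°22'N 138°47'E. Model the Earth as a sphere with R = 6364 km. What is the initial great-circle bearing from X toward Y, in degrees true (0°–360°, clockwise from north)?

110.7°

N = sin Δλ·cos φ₂ = +0.0997;  D = cos φ₁ sin φ₂ − sin φ₁ cos φ₂ cos Δλ = -0.0376
initial course = atan2(N, D) = 110.65°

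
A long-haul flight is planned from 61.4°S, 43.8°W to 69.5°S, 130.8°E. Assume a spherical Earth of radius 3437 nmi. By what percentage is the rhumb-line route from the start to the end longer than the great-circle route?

47.5%

Great circle: σ = 0.8560 rad → d_gc = Rσ = 2942.0 nmi
Rhumb: Δφ = -0.1414, Δλ = +3.0473, Δψ = -0.3433, q = Δφ/Δψ = 0.4118 → d_rh = R√(Δφ²+q²Δλ²) = 4340.3 nmi
Excess = (4340.3 − 2942.0) / 2942.0 = 1398.3 / 2942.0 = 47.53% ≈ 47.5%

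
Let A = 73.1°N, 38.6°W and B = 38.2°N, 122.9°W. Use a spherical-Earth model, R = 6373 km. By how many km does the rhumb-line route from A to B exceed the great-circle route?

Great circle: cos σ = sin φ₁ sin φ₂ + cos φ₁ cos φ₂ cos Δλ,  σ = 0.9092 rad → d_gc = 5794.2 km
Rhumb line: Δψ = -1.1843, q = Δφ/Δψ = 0.5143, d_rh = R√(Δφ²+q²Δλ²) = 6190.8 km
Excess = 6190.8 − 5794.2 = 396.6 ≈ 397 km

397 km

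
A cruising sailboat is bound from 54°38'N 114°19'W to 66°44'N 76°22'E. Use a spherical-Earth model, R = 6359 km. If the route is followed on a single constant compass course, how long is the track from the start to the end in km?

Rhumb course C = atan2(Δλ, Δψ) with Δψ = ln[tan(π/4+φ₂/2)/tan(π/4+φ₁/2)] = +0.4373, Δλ = -2.9551 → C = 278.42°
d = R·|Δφ| / |cos C| = 6359·0.21118 / 0.14640 = 9173 km

9173 km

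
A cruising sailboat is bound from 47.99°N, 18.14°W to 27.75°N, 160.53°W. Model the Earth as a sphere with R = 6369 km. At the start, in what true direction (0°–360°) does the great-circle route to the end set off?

327.0°

θ = atan2( sin Δλ·cos φ₂ ,  cos φ₁ sin φ₂ − sin φ₁ cos φ₂ cos Δλ )
  = atan2(-0.5401, +0.8325) = 327.03°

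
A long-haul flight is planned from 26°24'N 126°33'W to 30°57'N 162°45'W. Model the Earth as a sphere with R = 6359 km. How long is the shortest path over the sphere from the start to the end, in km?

3545 km

cos σ = sin φ₁ sin φ₂ + cos φ₁ cos φ₂ cos Δλ
      = sin(26.40°)sin(30.95°) + cos(26.40°)cos(30.95°)cos(-36.20°) = 0.8486
σ = 31.945° → d = Rσ = 6359·0.55754 = 3545 km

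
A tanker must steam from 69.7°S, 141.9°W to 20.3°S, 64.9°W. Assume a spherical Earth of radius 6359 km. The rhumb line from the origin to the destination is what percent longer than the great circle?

4.5%

Great circle: σ = 1.1608 rad → d_gc = Rσ = 7381.7 km
Rhumb: Δφ = +0.8622, Δλ = +1.3439, Δψ = +1.3583, q = Δφ/Δψ = 0.6348 → d_rh = R√(Δφ²+q²Δλ²) = 7712.8 km
Excess = (7712.8 − 7381.7) / 7381.7 = 331.1 / 7381.7 = 4.49% ≈ 4.5%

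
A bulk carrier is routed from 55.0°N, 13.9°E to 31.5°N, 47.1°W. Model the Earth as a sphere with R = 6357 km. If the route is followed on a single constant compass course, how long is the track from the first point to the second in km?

Rhumb course C = atan2(Δλ, Δψ) with Δψ = ln[tan(π/4+φ₂/2)/tan(π/4+φ₁/2)] = -0.5745, Δλ = -1.0647 → C = 241.65°
d = R·|Δφ| / |cos C| = 6357·0.41015 / 0.47486 = 5491 km

5491 km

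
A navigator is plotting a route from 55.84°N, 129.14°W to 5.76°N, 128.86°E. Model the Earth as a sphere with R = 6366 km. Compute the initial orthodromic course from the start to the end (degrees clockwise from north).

θ = atan2( sin Δλ·cos φ₂ ,  cos φ₁ sin φ₂ − sin φ₁ cos φ₂ cos Δλ )
  = atan2(-0.9732, +0.2275) = 283.16°

283.2°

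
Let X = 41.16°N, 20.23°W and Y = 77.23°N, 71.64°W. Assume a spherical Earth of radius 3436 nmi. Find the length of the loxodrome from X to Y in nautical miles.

Rhumb course C = atan2(Δλ, Δψ) with Δψ = ln[tan(π/4+φ₂/2)/tan(π/4+φ₁/2)] = +1.4006, Δλ = -0.8973 → C = 327.35°
d = R·|Δφ| / |cos C| = 3436·0.62954 / 0.84202 = 2569 nmi

2569 nmi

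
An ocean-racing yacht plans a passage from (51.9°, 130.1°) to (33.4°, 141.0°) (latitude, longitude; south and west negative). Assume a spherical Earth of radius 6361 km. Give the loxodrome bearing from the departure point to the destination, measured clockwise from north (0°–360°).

Δψ = ln[tan(π/4+φ₂/2)/tan(π/4+φ₁/2)] = -0.4443
Δλ = +0.1902 rad (taken the short way round)
course = atan2(Δλ, Δψ) = 156.82°

156.8°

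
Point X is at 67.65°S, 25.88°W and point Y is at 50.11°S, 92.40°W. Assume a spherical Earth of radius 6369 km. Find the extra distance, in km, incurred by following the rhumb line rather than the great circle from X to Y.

177 km

Great circle: cos σ = sin φ₁ sin φ₂ + cos φ₁ cos φ₂ cos Δλ,  σ = 0.6321 rad → d_gc = 4025.7 km
Rhumb line: Δψ = +0.6081, q = Δφ/Δψ = 0.5034, d_rh = R√(Δφ²+q²Δλ²) = 4202.3 km
Excess = 4202.3 − 4025.7 = 176.6 ≈ 177 km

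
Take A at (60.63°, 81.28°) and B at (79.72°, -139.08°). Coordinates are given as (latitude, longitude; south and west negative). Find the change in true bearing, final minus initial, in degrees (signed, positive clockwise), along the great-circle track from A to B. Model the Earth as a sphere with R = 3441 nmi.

+137.9°

Initial bearing θ₁ = atan2(sin Δλ cos φ₂, cos φ₁ sin φ₂ − sin φ₁ cos φ₂ cos Δλ) = 10.88°
Final bearing θ₂ = (initial bearing from the destination back to the start) + 180° = 148.74°
Δθ = θ₂ − θ₁ = +137.9°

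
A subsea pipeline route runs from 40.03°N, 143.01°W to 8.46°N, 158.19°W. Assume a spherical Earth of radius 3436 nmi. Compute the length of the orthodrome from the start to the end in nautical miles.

2060 nmi

cos σ = sin φ₁ sin φ₂ + cos φ₁ cos φ₂ cos Δλ
      = sin(40.03°)sin(8.46°) + cos(40.03°)cos(8.46°)cos(-15.18°) = 0.8256
σ = 34.353° → d = Rσ = 3436·0.59958 = 2060 nmi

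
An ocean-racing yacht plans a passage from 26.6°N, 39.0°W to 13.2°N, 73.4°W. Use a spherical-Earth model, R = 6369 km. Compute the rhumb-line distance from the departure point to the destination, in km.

Δψ = ln[tan(π/4+φ₂/2)/tan(π/4+φ₁/2)] = -0.2494;  Δφ = -0.2339 rad,  Δλ = -0.6004 rad
q = Δφ/Δψ = 0.9376
d = R·√(Δφ² + q²Δλ²) = 6369·0.60957 = 3882 km

3882 km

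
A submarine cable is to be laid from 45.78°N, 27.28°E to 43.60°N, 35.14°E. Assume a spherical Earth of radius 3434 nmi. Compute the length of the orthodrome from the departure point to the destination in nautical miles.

359 nmi

cos σ = sin φ₁ sin φ₂ + cos φ₁ cos φ₂ cos Δλ
      = sin(45.78°)sin(43.60°) + cos(45.78°)cos(43.60°)cos(7.86°) = 0.9945
σ = 5.995° → d = Rσ = 3434·0.10463 = 359 nmi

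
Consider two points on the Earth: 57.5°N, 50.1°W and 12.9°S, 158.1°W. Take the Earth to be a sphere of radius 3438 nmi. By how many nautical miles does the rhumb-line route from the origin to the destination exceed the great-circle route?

Great circle: cos σ = sin φ₁ sin φ₂ + cos φ₁ cos φ₂ cos Δλ,  σ = 1.9285 rad → d_gc = 6630.2 nmi
Rhumb line: Δψ = -1.4599, q = Δφ/Δψ = 0.8417, d_rh = R√(Δφ²+q²Δλ²) = 6898.9 nmi
Excess = 6898.9 − 6630.2 = 268.7 ≈ 269 nmi

269 nmi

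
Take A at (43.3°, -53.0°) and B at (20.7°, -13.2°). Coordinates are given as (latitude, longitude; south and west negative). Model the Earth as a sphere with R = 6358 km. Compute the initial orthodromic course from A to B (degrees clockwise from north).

111.5°

N = sin Δλ·cos φ₂ = +0.5988;  D = cos φ₁ sin φ₂ − sin φ₁ cos φ₂ cos Δλ = -0.2356
initial course = atan2(N, D) = 111.48°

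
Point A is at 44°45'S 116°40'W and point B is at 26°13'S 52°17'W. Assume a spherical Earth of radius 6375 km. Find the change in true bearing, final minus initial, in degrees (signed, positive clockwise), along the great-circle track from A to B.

At departure: θ₁ = atan2(sin Δλ cos φ₂, cos φ₁ sin φ₂ − sin φ₁ cos φ₂ cos Δλ) = 92.88°
At arrival: θ₂ = atan2(sin Δλ cos φ₁, −cos φ₂ sin φ₁ + sin φ₂ cos φ₁ cos Δλ) = 52.24°
Δθ = θ₂ − θ₁ = -40.6°

-40.6°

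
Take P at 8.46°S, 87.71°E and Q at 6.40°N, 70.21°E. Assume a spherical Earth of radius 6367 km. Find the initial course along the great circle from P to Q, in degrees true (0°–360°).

309.9°

N = sin Δλ·cos φ₂ = -0.2988;  D = cos φ₁ sin φ₂ − sin φ₁ cos φ₂ cos Δλ = +0.2497
initial course = atan2(N, D) = 309.88°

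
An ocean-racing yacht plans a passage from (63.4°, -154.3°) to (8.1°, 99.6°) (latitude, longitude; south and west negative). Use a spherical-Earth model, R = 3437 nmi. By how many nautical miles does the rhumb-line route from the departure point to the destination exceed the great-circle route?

Great circle: cos σ = sin φ₁ sin φ₂ + cos φ₁ cos φ₂ cos Δλ,  σ = 1.5677 rad → d_gc = 5388.3 nmi
Rhumb line: Δψ = -1.3004, q = Δφ/Δψ = 0.7422, d_rh = R√(Δφ²+q²Δλ²) = 5772.2 nmi
Excess = 5772.2 − 5388.3 = 383.9 ≈ 384 nmi

384 nmi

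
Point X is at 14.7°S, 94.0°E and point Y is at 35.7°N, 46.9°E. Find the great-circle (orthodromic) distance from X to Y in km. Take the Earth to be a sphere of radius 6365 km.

7471 km

Haversine: a = sin²(Δφ/2)+cos φ₁ cos φ₂ sin²(Δλ/2) = 0.30669;  σ = 2·atan2(√a,√(1−a))
σ = 67.255° → d = Rσ = 6365·1.17382 = 7471 km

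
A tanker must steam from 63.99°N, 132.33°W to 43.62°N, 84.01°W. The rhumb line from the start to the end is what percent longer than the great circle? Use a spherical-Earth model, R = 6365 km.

2.0%

Great circle: σ = 0.5897 rad → d_gc = Rσ = 3753.5 km
Rhumb: Δφ = -0.3555, Δλ = +0.8433, Δψ = -0.6178, q = Δφ/Δψ = 0.5755 → d_rh = R√(Δφ²+q²Δλ²) = 3829.2 km
Excess = (3829.2 − 3753.5) / 3753.5 = 75.7 / 3753.5 = 2.02% ≈ 2.0%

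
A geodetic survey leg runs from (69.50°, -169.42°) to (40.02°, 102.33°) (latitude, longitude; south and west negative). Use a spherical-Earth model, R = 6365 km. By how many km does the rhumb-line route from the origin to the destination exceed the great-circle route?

Great circle: cos σ = sin φ₁ sin φ₂ + cos φ₁ cos φ₂ cos Δλ,  σ = 0.9141 rad → d_gc = 5818.10 km
Rhumb line: Δψ = -0.9468, q = Δφ/Δψ = 0.5434, d_rh = R√(Δφ²+q²Δλ²) = 6253.57 km
Excess = 6253.57 − 5818.10 = 435.47 ≈ 435 km

435 km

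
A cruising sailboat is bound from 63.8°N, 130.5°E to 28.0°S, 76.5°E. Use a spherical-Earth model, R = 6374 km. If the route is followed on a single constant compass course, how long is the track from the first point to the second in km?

11324 km

Rhumb course C = atan2(Δλ, Δψ) with Δψ = ln[tan(π/4+φ₂/2)/tan(π/4+φ₁/2)] = -1.9674, Δλ = -0.9425 → C = 205.60°
d = R·|Δφ| / |cos C| = 6374·1.60221 / 0.90186 = 11324 km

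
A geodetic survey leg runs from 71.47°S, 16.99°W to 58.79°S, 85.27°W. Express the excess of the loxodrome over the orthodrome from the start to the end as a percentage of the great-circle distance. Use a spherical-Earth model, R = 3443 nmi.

5.1%

Great circle: σ = 0.5118 rad → d_gc = Rσ = 1762.0 nmi
Rhumb: Δφ = +0.2213, Δλ = -1.1917, Δψ = +0.5377, q = Δφ/Δψ = 0.4116 → d_rh = R√(Δφ²+q²Δλ²) = 1852.6 nmi
Excess = (1852.6 − 1762.0) / 1762.0 = 90.6 / 1762.0 = 5.14% ≈ 5.1%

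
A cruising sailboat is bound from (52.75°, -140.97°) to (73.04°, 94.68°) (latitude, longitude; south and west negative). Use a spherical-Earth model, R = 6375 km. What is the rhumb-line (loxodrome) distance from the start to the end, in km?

Rhumb course C = atan2(Δλ, Δψ) with Δψ = ln[tan(π/4+φ₂/2)/tan(π/4+φ₁/2)] = +0.8156, Δλ = -2.1703 → C = 290.60°
d = R·|Δφ| / |cos C| = 6375·0.35413 / 0.35177 = 6418 km

6418 km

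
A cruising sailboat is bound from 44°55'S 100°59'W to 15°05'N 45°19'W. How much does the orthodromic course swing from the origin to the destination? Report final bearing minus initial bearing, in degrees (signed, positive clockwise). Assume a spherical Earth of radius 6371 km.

Initial bearing θ₁ = atan2(sin Δλ cos φ₂, cos φ₁ sin φ₂ − sin φ₁ cos φ₂ cos Δλ) = 54.50°
Final bearing θ₂ = (initial bearing from the destination back to the start) + 180° = 36.66°
Δθ = θ₂ − θ₁ = -17.8°

-17.8°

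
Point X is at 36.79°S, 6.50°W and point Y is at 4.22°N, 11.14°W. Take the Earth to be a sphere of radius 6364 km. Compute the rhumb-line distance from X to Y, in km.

Rhumb course C = atan2(Δλ, Δψ) with Δψ = ln[tan(π/4+φ₂/2)/tan(π/4+φ₁/2)] = +0.7651, Δλ = -0.0810 → C = 353.96°
d = R·|Δφ| / |cos C| = 6364·0.71576 / 0.99445 = 4581 km

4581 km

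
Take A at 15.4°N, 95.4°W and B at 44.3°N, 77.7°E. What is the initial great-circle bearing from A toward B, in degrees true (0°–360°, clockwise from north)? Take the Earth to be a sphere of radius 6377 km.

N = sin Δλ·cos φ₂ = +0.0860;  D = cos φ₁ sin φ₂ − sin φ₁ cos φ₂ cos Δλ = +0.8620
initial course = atan2(N, D) = 5.70°

5.7°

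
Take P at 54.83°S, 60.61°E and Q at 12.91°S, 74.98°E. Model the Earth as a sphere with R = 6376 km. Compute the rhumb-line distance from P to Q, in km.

4835 km

Δψ = ln[tan(π/4+φ₂/2)/tan(π/4+φ₁/2)] = +0.9218;  Δφ = +0.7316 rad,  Δλ = +0.2508 rad
q = Δφ/Δψ = 0.7937
d = R·√(Δφ² + q²Δλ²) = 6376·0.75824 = 4835 km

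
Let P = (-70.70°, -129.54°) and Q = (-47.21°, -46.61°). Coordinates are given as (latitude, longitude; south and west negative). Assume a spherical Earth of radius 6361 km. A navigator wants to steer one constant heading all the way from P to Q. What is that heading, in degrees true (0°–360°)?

Meridional parts: M(φ₁)=-1.7718, M(φ₂)=-0.9370 → ΔM = +0.8347;  Δλ = +1.4474 rad
tan C = Δλ / ΔM = +1.7340 → C = 60.03°

60.0°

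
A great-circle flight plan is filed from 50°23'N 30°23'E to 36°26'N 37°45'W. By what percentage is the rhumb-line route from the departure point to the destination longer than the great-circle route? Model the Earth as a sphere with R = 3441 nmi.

3.1%

Great circle: σ = 0.8651 rad → d_gc = Rσ = 2976.8 nmi
Rhumb: Δφ = -0.2435, Δλ = -1.1892, Δψ = -0.3375, q = Δφ/Δψ = 0.7214 → d_rh = R√(Δφ²+q²Δλ²) = 3068.6 nmi
Excess = (3068.6 − 2976.8) / 2976.8 = 91.8 / 2976.8 = 3.08% ≈ 3.1%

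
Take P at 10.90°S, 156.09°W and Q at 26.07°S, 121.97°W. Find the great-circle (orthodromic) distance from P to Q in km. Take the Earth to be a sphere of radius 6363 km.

3951 km

Haversine: a = sin²(Δφ/2)+cos φ₁ cos φ₂ sin²(Δλ/2) = 0.09334;  σ = 2·atan2(√a,√(1−a))
σ = 35.578° → d = Rσ = 6363·0.62096 = 3951 km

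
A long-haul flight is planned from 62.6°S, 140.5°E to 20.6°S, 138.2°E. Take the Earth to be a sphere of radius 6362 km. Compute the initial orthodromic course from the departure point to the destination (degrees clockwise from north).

356.8°

N = sin Δλ·cos φ₂ = -0.0376;  D = cos φ₁ sin φ₂ − sin φ₁ cos φ₂ cos Δλ = +0.6685
initial course = atan2(N, D) = 356.78°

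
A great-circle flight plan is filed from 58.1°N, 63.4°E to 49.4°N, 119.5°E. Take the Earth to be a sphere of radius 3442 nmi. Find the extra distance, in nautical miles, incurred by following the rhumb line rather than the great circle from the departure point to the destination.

55 nmi

Great circle: cos σ = sin φ₁ sin φ₂ + cos φ₁ cos φ₂ cos Δλ,  σ = 0.5801 rad → d_gc = 1996.7 nmi
Rhumb line: Δψ = -0.2580, q = Δφ/Δψ = 0.5886, d_rh = R√(Δφ²+q²Δλ²) = 2051.4 nmi
Excess = 2051.4 − 1996.7 = 54.7 ≈ 55 nmi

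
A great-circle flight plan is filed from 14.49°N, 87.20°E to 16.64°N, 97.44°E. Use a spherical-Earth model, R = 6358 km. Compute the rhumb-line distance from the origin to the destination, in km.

Rhumb course C = atan2(Δλ, Δψ) with Δψ = ln[tan(π/4+φ₂/2)/tan(π/4+φ₁/2)] = +0.0390, Δλ = +0.1787 → C = 77.70°
d = R·|Δφ| / |cos C| = 6358·0.03752 / 0.21297 = 1120 km

1120 km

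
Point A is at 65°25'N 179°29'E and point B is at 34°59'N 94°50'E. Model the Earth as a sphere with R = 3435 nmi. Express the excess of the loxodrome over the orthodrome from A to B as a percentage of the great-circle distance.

Great circle: σ = 0.9847 rad → d_gc = Rσ = 3382.3 nmi
Rhumb: Δφ = -0.5312, Δλ = -1.4774, Δψ = -0.8713, q = Δφ/Δψ = 0.6096 → d_rh = R√(Δφ²+q²Δλ²) = 3591.7 nmi
Excess = (3591.7 − 3382.3) / 3382.3 = 209.4 / 3382.3 = 6.19% ≈ 6.2%

6.2%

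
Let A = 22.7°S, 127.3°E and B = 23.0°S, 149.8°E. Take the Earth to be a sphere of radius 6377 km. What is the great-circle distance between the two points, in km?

Haversine: a = sin²(Δφ/2)+cos φ₁ cos φ₂ sin²(Δλ/2) = 0.03233;  σ = 2·atan2(√a,√(1−a))
σ = 20.716° → d = Rσ = 6377·0.36156 = 2306 km

2306 km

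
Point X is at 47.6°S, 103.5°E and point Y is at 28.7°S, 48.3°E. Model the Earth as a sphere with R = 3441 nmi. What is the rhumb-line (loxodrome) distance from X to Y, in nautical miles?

Rhumb course C = atan2(Δλ, Δψ) with Δψ = ln[tan(π/4+φ₂/2)/tan(π/4+φ₁/2)] = +0.4238, Δλ = -0.9634 → C = 293.74°
d = R·|Δφ| / |cos C| = 3441·0.32987 / 0.40265 = 2819 nmi

2819 nmi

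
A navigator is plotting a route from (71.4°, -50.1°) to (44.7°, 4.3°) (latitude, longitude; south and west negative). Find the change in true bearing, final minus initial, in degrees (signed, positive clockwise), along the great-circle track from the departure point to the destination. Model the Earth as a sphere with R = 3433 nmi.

+48.3°

At departure: θ₁ = atan2(sin Δλ cos φ₂, cos φ₁ sin φ₂ − sin φ₁ cos φ₂ cos Δλ) = 106.19°
At arrival: θ₂ = atan2(sin Δλ cos φ₁, −cos φ₂ sin φ₁ + sin φ₂ cos φ₁ cos Δλ) = 154.47°
Δθ = θ₂ − θ₁ = +48.3°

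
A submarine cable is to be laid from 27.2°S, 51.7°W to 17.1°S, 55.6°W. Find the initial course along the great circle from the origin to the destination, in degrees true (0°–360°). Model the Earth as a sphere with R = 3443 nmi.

N = sin Δλ·cos φ₂ = -0.0650;  D = cos φ₁ sin φ₂ − sin φ₁ cos φ₂ cos Δλ = +0.1744
initial course = atan2(N, D) = 339.55°

339.6°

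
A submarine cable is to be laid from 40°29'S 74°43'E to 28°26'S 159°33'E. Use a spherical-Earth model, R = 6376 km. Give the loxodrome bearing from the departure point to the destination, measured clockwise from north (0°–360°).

80.2°

Δψ = ln[tan(π/4+φ₂/2)/tan(π/4+φ₁/2)] = +0.2560
Δλ = +1.4806 rad (taken the short way round)
course = atan2(Δλ, Δψ) = 80.19°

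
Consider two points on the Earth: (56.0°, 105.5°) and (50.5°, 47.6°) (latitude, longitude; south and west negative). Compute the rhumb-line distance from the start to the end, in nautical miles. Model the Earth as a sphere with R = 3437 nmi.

Δψ = ln[tan(π/4+φ₂/2)/tan(π/4+φ₁/2)] = -0.1607;  Δφ = -0.0960 rad,  Δλ = -1.0105 rad
q = Δφ/Δψ = 0.5973
d = R·√(Δφ² + q²Δλ²) = 3437·0.61115 = 2101 nmi

2101 nmi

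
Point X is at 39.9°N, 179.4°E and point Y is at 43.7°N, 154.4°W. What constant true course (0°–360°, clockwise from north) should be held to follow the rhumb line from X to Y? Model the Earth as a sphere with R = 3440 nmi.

Δψ = ln[tan(π/4+φ₂/2)/tan(π/4+φ₁/2)] = +0.0890
Δλ = +0.4573 rad (taken the short way round)
course = atan2(Δλ, Δψ) = 78.99°

79.0°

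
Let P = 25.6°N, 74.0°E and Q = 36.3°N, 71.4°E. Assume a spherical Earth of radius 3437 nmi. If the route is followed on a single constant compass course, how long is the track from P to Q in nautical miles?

656 nmi

Rhumb course C = atan2(Δλ, Δψ) with Δψ = ln[tan(π/4+φ₂/2)/tan(π/4+φ₁/2)] = +0.2183, Δλ = -0.0454 → C = 348.26°
d = R·|Δφ| / |cos C| = 3437·0.18675 / 0.97907 = 656 nmi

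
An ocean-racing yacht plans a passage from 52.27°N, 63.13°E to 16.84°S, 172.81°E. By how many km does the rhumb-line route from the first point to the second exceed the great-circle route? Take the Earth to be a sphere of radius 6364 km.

Great circle: cos σ = sin φ₁ sin φ₂ + cos φ₁ cos φ₂ cos Δλ,  σ = 2.0113 rad → d_gc = 12799.7 km
Rhumb line: Δψ = -1.3721, q = Δφ/Δψ = 0.8791, d_rh = R√(Δφ²+q²Δλ²) = 13176.5 km
Excess = 13176.5 − 12799.7 = 376.8 ≈ 377 km

377 km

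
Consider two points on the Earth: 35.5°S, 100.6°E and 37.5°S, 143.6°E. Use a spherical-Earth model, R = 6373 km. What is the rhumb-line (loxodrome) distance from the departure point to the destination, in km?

Rhumb course C = atan2(Δλ, Δψ) with Δψ = ln[tan(π/4+φ₂/2)/tan(π/4+φ₁/2)] = -0.0434, Δλ = +0.7505 → C = 93.31°
d = R·|Δφ| / |cos C| = 6373·0.03491 / 0.05777 = 3851 km

3851 km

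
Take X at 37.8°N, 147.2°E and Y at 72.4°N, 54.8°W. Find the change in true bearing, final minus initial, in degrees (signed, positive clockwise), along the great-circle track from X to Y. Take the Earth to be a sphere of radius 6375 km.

At departure: θ₁ = atan2(sin Δλ cos φ₂, cos φ₁ sin φ₂ − sin φ₁ cos φ₂ cos Δλ) = 6.98°
At arrival: θ₂ = atan2(sin Δλ cos φ₁, −cos φ₂ sin φ₁ + sin φ₂ cos φ₁ cos Δλ) = 161.48°
Δθ = θ₂ − θ₁ = +154.5°

+154.5°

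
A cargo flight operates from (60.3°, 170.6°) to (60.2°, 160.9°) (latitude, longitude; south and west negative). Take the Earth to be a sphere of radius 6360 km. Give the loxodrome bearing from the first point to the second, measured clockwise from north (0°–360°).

268.8°

Δψ = ln[tan(π/4+φ₂/2)/tan(π/4+φ₁/2)] = -0.0035
Δλ = -0.1693 rad (taken the short way round)
course = atan2(Δλ, Δψ) = 268.81°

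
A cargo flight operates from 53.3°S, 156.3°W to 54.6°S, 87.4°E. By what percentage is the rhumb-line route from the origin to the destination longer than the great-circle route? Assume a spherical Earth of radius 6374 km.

Great circle: σ = 1.0470 rad → d_gc = Rσ = 6673.6 km
Rhumb: Δφ = -0.0227, Δλ = -2.0298, Δψ = -0.0386, q = Δφ/Δψ = 0.5884 → d_rh = R√(Δφ²+q²Δλ²) = 7614.5 km
Excess = (7614.5 − 6673.6) / 6673.6 = 940.9 / 6673.6 = 14.10% ≈ 14.1%

14.1%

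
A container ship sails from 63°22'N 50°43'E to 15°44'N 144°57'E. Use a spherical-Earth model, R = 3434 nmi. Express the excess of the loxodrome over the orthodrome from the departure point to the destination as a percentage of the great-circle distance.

Great circle: σ = 1.3587 rad → d_gc = Rσ = 4665.7 nmi
Rhumb: Δφ = -0.8314, Δλ = +1.6447, Δψ = -1.1629, q = Δφ/Δψ = 0.7149 → d_rh = R√(Δφ²+q²Δλ²) = 4945.1 nmi
Excess = (4945.1 − 4665.7) / 4665.7 = 279.4 / 4665.7 = 5.99% ≈ 6.0%

6.0%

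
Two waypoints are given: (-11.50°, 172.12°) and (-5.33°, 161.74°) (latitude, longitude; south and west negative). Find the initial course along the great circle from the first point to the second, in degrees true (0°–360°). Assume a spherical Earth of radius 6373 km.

300.2°

θ = atan2( sin Δλ·cos φ₂ ,  cos φ₁ sin φ₂ − sin φ₁ cos φ₂ cos Δλ )
  = atan2(-0.1794, +0.1042) = 300.16°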